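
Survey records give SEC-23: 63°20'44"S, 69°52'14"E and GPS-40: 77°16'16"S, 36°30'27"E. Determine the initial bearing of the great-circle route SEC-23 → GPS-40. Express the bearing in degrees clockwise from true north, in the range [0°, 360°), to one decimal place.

203.9°

SEC-23: φ = -63.34556°, λ = +69.87056°
GPS-40: φ = -77.27111°, λ = +36.50750°
Δλ = -33.3631°
y = sin Δλ · cos φ₂ = -0.121173
x = cos φ₁ sin φ₂ − sin φ₁ cos φ₂ cos Δλ = -0.273113
θ = atan2(y, x) = -156.0744° → 203.9256° (mod 360°)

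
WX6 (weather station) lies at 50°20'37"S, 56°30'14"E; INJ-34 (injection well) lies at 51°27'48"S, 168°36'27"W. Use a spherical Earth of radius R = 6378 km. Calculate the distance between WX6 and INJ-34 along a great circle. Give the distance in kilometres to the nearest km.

WX6: φ = -50.34361°, λ = +56.50389°
INJ-34: φ = -51.46333°, λ = -168.60750°
Δφ = -1.1197°,  Δλ = 134.8886°
a = sin²(Δφ/2) + cos φ₁ cos φ₂ sin²(Δλ/2) = 0.339192
c = 2·arcsin(√a) = 1.243361 rad = 71.2394°
d = R·c = 6378 × 1.243361 = 7930.2 km

7930 km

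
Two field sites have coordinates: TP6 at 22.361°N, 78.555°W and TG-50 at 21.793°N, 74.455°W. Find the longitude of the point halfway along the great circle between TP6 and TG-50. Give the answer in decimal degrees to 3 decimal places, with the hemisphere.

76.501°W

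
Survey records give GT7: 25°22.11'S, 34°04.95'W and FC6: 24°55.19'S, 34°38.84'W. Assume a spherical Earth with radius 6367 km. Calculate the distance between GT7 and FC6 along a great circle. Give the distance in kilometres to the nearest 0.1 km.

GT7: φ = -25.36850°, λ = -34.08250°
FC6: φ = -24.91983°, λ = -34.64733°
Δφ = 0.4487°,  Δλ = -0.5648°
a = sin²(Δφ/2) + cos φ₁ cos φ₂ sin²(Δλ/2) = 0.000035
c = 2·arcsin(√a) = 0.011873 rad = 0.6802°
d = R·c = 6367 × 0.011873 = 75.6 km

75.6 km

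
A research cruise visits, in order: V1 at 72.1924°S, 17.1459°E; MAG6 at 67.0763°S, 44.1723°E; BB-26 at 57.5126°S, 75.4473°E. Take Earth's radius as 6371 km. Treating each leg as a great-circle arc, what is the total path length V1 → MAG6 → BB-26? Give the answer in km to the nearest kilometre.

3080 km

V1→MAG6: c = 0.184610 rad, d = 1176.15 km
MAG6→BB-26: c = 0.298766 rad, d = 1903.44 km
Total = 1176.15 + 1903.44 = 3079.59 km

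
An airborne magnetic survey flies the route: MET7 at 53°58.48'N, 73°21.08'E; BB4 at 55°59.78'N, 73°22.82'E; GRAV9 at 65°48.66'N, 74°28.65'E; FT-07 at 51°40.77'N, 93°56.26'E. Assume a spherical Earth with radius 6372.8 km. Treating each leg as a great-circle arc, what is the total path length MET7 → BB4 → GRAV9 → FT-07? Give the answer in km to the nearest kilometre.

MET7: φ = +53.97467°, λ = +73.35133°
BB4: φ = +55.99633°, λ = +73.38033°
GRAV9: φ = +65.81100°, λ = +74.47750°
FT-07: φ = +51.67950°, λ = +93.93767°
MET7→BB4: c = 0.035286 rad, d = 224.87 km
BB4→GRAV9: c = 0.171545 rad, d = 1093.22 km
GRAV9→FT-07: c = 0.300381 rad, d = 1914.27 km
Total = 224.87 + 1093.22 + 1914.27 = 3232.36 km

3232 km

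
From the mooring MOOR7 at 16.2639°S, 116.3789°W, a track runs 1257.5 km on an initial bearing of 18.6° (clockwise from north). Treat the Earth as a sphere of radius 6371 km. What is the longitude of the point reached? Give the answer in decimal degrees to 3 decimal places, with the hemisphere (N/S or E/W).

δ = d/R = 1257.5/6371 = 0.197379 rad
φ₂ = arcsin(sin φ₁ cos δ + cos φ₁ sin δ cos θ)
   = arcsin(-0.28006·0.98058 + 0.95998·0.19610·0.94777) = -5.52067°
λ₂ = λ₁ + atan2(sin θ sin δ cos φ₁, cos δ − sin φ₁ sin φ₂) = -112.77610°

112.776°W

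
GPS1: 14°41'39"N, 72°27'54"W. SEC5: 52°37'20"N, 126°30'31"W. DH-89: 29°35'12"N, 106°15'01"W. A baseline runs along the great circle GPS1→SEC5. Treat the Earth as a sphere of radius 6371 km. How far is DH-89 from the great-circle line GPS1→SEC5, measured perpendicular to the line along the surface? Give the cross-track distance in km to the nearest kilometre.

GPS1: φ = +14.69417°, λ = -72.46500°
SEC5: φ = +52.62222°, λ = -126.50861°
DH-89: φ = +29.58667°, λ = -106.25028°
δ₁₃ = central angle GPS1→DH-89 = 0.601727 rad  (haversine)
θ₁₃ = bearing GPS1→DH-89 = 301.321°,  θ₁₂ = bearing GPS1→SEC5 = 324.076°
dₓₜ = R·arcsin(sin δ₁₃ · sin(θ₁₃ − θ₁₂)) = 6371·arcsin(0.56607·sin(-22.755°)) = -1406.338 km
|dₓₜ| = 1406.338 km

1406 km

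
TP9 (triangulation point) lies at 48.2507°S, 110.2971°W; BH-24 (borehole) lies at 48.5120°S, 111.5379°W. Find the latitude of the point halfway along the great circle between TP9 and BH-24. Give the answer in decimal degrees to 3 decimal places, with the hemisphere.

Bx = cos φ₂ cos Δλ = 0.662308,  By = cos φ₂ sin Δλ = -0.014345
φₘ = atan2(sin φ₁ + sin φ₂, √((cos φ₁ + Bx)² + By²)) = -48.38302°
λₘ = λ₁ + atan2(By, cos φ₁ + Bx) = -110.91591°

48.383°S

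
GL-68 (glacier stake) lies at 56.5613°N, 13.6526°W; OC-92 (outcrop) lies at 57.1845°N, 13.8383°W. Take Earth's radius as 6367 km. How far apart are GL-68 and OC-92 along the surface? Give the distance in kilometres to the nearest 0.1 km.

70.2 km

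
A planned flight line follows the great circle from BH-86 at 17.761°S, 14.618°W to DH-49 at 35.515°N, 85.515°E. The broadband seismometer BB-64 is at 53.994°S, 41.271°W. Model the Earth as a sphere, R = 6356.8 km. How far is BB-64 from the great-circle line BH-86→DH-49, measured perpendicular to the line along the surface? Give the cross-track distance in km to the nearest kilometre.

2432 km

δ₁₃ = central angle BH-86→BB-64 = 0.727062 rad  (haversine)
θ₁₃ = bearing BH-86→BB-64 = 203.375°,  θ₁₂ = bearing BH-86→DH-49 = 57.547°
dₓₜ = R·arcsin(sin δ₁₃ · sin(θ₁₃ − θ₁₂)) = 6356.8·arcsin(0.66468·sin(145.828°)) = 2432.104 km
|dₓₜ| = 2432.104 km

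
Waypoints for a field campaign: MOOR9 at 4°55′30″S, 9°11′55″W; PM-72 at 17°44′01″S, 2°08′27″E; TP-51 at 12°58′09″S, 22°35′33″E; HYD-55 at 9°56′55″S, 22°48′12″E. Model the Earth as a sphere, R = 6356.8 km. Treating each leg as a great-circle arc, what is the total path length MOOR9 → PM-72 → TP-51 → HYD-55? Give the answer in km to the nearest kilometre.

4465 km

MOOR9: φ = -4.92500°, λ = -9.19861°
PM-72: φ = -17.73361°, λ = +2.14083°
TP-51: φ = -12.96917°, λ = +22.59250°
HYD-55: φ = -9.94861°, λ = +22.80333°
MOOR9→PM-72: c = 0.295723 rad, d = 1879.85 km
PM-72→TP-51: c = 0.353870 rad, d = 2249.48 km
TP-51→HYD-55: c = 0.052842 rad, d = 335.90 km
Total = 1879.85 + 2249.48 + 335.90 = 4465.24 km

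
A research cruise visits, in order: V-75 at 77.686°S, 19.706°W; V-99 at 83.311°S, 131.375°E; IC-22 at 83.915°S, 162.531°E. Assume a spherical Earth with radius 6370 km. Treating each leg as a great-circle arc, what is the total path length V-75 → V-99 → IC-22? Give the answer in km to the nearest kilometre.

2437 km

V-75→V-99: c = 0.322016 rad, d = 2051.25 km
V-99→IC-22: c = 0.060615 rad, d = 386.12 km
Total = 2051.25 + 386.12 = 2437.36 km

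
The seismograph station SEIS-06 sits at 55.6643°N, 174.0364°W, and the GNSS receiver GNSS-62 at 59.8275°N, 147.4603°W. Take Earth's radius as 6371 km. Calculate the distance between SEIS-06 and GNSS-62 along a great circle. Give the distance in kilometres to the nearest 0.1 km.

Δφ = 4.1632°,  Δλ = 26.5761°
a = sin²(Δφ/2) + cos φ₁ cos φ₂ sin²(Δλ/2) = 0.016296
c = 2·arcsin(√a) = 0.256010 rad = 14.6683°
d = R·c = 6371 × 0.256010 = 1631.0 km

1631.0 km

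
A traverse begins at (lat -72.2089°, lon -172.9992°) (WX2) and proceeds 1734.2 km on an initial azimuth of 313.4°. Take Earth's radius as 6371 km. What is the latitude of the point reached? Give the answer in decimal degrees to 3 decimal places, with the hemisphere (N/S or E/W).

δ = d/R = 1734.2/6371 = 0.272202 rad
φ₂ = arcsin(sin φ₁ cos δ + cos φ₁ sin δ cos θ)
   = arcsin(-0.95218·0.96318 + 0.30555·0.26885·0.68709) = -59.39261°
λ₂ = λ₁ + atan2(sin θ sin δ cos φ₁, cos δ − sin φ₁ sin φ₂) = 164.44016°

59.393°S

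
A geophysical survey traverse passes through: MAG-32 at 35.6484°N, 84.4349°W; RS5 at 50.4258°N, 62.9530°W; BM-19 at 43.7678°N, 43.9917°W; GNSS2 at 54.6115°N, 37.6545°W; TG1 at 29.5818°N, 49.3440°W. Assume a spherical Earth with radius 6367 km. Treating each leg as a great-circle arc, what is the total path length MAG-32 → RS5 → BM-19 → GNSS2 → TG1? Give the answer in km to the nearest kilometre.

8211 km

MAG-32→RS5: c = 0.373759 rad, d = 2379.72 km
RS5→BM-19: c = 0.252496 rad, d = 1607.64 km
BM-19→GNSS2: c = 0.202392 rad, d = 1288.63 km
GNSS2→TG1: c = 0.460921 rad, d = 2934.68 km
Total = 2379.72 + 1607.64 + 1288.63 + 2934.68 = 8210.67 km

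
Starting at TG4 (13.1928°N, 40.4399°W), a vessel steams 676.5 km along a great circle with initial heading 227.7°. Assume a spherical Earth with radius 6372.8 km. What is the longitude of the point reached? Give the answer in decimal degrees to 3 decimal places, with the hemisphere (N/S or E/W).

44.992°W

δ = d/R = 676.5/6372.8 = 0.106154 rad
φ₂ = arcsin(sin φ₁ cos δ + cos φ₁ sin δ cos θ)
   = arcsin(0.22823·0.99437 + 0.97361·0.10596·-0.67301) = 9.06279°
λ₂ = λ₁ + atan2(sin θ sin δ cos φ₁, cos δ − sin φ₁ sin φ₂) = -44.99158°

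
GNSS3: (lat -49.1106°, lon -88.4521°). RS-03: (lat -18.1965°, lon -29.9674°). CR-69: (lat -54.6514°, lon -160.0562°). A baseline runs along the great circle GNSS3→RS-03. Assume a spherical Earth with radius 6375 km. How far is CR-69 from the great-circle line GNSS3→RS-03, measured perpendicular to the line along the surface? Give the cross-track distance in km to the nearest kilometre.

δ₁₃ = central angle GNSS3→CR-69 = 0.743469 rad  (haversine)
θ₁₃ = bearing GNSS3→CR-69 = 234.203°,  θ₁₂ = bearing GNSS3→RS-03 = 78.078°
dₓₜ = R·arcsin(sin δ₁₃ · sin(θ₁₃ − θ₁₂)) = 6375·arcsin(0.67685·sin(156.125°)) = 1769.051 km
|dₓₜ| = 1769.051 km

1769 km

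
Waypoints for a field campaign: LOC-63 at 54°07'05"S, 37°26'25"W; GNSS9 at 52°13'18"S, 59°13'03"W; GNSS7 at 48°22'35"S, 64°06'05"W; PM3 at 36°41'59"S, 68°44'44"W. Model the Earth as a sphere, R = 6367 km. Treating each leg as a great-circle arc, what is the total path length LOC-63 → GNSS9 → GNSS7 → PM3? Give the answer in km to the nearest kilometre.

3361 km

LOC-63: φ = -54.11806°, λ = -37.44028°
GNSS9: φ = -52.22167°, λ = -59.21750°
GNSS7: φ = -48.37639°, λ = -64.10139°
PM3: φ = -36.69972°, λ = -68.74556°
LOC-63→GNSS9: c = 0.229293 rad, d = 1459.91 km
GNSS9→GNSS7: c = 0.086382 rad, d = 549.99 km
GNSS7→PM3: c = 0.212263 rad, d = 1351.48 km
Total = 1459.91 + 549.99 + 1351.48 = 3361.38 km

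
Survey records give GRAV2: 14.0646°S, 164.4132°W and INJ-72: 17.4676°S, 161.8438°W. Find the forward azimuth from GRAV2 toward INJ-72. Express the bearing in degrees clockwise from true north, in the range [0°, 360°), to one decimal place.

Δλ = 2.5694°
y = sin Δλ · cos φ₂ = 0.042762
x = cos φ₁ sin φ₂ − sin φ₁ cos φ₂ cos Δλ = -0.059592
θ = atan2(y, x) = 144.3373° → 144.3373° (mod 360°)

144.3°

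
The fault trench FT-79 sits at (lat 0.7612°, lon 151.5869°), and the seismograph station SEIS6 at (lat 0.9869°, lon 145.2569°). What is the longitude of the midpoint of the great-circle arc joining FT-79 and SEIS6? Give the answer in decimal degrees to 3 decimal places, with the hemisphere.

148.422°E

Bx = cos φ₂ cos Δλ = 0.993756,  By = cos φ₂ sin Δλ = -0.110238
φₘ = atan2(sin φ₁ + sin φ₂, √((cos φ₁ + Bx)² + By²)) = 0.87539°
λₘ = λ₁ + atan2(By, cos φ₁ + Bx) = 148.42200°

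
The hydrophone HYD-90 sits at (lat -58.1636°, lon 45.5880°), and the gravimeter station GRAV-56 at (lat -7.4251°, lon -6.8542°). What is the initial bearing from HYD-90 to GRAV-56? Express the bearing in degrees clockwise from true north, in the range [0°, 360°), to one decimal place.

Δλ = -52.4422°
y = sin Δλ · cos φ₂ = -0.786091
x = cos φ₁ sin φ₂ − sin φ₁ cos φ₂ cos Δλ = 0.445347
θ = atan2(y, x) = -60.4670° → 299.5330° (mod 360°)

299.5°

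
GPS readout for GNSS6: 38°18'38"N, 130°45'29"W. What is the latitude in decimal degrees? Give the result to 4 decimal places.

38.3106°N

38° + 18′/60 + 38″/3600 = 38 + 0.30000 + 0.01056 = 38.3106°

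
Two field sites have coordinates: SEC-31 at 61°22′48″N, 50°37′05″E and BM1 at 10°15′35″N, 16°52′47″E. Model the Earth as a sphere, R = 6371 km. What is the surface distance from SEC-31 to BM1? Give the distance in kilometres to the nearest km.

6310 km

SEC-31: φ = +61.38000°, λ = +50.61806°
BM1: φ = +10.25972°, λ = +16.87972°
Δφ = -51.1203°,  Δλ = -33.7383°
a = sin²(Δφ/2) + cos φ₁ cos φ₂ sin²(Δλ/2) = 0.225847
c = 2·arcsin(√a) = 0.990459 rad = 56.7491°
d = R·c = 6371 × 0.990459 = 6310.2 km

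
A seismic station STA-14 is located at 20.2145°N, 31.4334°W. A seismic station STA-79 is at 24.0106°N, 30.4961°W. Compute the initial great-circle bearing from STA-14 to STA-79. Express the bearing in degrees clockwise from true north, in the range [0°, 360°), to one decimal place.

12.7°

Δλ = 0.9373°
y = sin Δλ · cos φ₂ = 0.014943
x = cos φ₁ sin φ₂ − sin φ₁ cos φ₂ cos Δλ = 0.066248
θ = atan2(y, x) = 12.7108° → 12.7108° (mod 360°)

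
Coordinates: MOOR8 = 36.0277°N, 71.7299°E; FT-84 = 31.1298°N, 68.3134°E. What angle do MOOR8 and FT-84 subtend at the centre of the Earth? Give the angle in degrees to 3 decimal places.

Δφ = -4.8979°,  Δλ = -3.4165°
a = sin²(Δφ/2) + cos φ₁ cos φ₂ sin²(Δλ/2) = 0.002441
c = 2·arcsin(√a) = 0.098853 rad = 5.6638°

5.664°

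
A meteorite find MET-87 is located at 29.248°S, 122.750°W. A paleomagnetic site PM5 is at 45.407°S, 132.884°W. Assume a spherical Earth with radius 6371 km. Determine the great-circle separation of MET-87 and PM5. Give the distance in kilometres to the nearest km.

Δφ = -16.1590°,  Δλ = -10.1340°
a = sin²(Δφ/2) + cos φ₁ cos φ₂ sin²(Δλ/2) = 0.024532
c = 2·arcsin(√a) = 0.314548 rad = 18.0222°
d = R·c = 6371 × 0.314548 = 2004.0 km

2004 km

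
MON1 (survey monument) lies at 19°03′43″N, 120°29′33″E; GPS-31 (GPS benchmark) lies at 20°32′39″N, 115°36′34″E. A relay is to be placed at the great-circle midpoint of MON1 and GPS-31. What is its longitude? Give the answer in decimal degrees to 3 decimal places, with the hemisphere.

118.062°E

MON1: φ = +19.06194°, λ = +120.49250°
GPS-31: φ = +20.54417°, λ = +115.60944°
Bx = cos φ₂ cos Δλ = 0.933003,  By = cos φ₂ sin Δλ = -0.079709
φₘ = atan2(sin φ₁ + sin φ₂, √((cos φ₁ + Bx)² + By²)) = 19.81965°
λₘ = λ₁ + atan2(By, cos φ₁ + Bx) = 118.06235°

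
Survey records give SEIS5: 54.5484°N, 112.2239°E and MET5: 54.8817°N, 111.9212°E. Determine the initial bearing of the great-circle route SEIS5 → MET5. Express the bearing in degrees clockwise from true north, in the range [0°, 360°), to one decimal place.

332.4°

Δλ = -0.3027°
y = sin Δλ · cos φ₂ = -0.003039
x = cos φ₁ sin φ₂ − sin φ₁ cos φ₂ cos Δλ = 0.005824
θ = atan2(y, x) = -27.5585° → 332.4415° (mod 360°)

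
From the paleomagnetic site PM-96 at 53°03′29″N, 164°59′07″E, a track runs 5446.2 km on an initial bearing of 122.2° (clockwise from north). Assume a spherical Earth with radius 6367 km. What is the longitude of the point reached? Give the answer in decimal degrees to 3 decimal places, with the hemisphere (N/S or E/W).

153.267°W

PM-96: φ = +53.05806°, λ = +164.98528°
δ = d/R = 5446.2/6367 = 0.855379 rad
φ₂ = arcsin(sin φ₁ cos δ + cos φ₁ sin δ cos θ)
   = arcsin(0.79924·0.65593 + 0.60101·0.75482·-0.53288) = 16.41011°
λ₂ = λ₁ + atan2(sin θ sin δ cos φ₁, cos δ − sin φ₁ sin φ₂) = -153.26737°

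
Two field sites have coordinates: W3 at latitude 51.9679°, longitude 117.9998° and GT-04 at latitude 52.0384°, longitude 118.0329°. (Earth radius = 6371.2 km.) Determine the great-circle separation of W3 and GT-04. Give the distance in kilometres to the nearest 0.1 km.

8.2 km

Δφ = 0.0705°,  Δλ = 0.0331°
a = sin²(Δφ/2) + cos φ₁ cos φ₂ sin²(Δλ/2) = 0.000000
c = 2·arcsin(√a) = 0.001281 rad = 0.0734°
d = R·c = 6371.2 × 0.001281 = 8.2 km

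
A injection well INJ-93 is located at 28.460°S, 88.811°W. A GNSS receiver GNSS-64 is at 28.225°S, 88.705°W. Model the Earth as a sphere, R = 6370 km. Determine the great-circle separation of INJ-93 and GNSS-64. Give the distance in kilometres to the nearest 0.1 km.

Δφ = 0.2350°,  Δλ = 0.1060°
a = sin²(Δφ/2) + cos φ₁ cos φ₂ sin²(Δλ/2) = 0.000005
c = 2·arcsin(√a) = 0.004413 rad = 0.2528°
d = R·c = 6370 × 0.004413 = 28.1 km

28.1 km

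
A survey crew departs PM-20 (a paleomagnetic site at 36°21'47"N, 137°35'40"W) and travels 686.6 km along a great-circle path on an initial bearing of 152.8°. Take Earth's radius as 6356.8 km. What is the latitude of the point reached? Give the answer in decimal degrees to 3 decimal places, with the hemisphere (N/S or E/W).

30.813°N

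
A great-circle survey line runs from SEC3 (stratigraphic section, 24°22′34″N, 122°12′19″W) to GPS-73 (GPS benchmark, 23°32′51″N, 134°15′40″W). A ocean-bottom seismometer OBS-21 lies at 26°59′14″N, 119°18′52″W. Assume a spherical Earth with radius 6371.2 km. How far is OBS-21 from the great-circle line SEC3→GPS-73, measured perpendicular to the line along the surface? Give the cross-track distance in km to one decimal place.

SEC3: φ = +24.37611°, λ = -122.20528°
GPS-73: φ = +23.54750°, λ = -134.26111°
OBS-21: φ = +26.98722°, λ = -119.31444°
δ₁₃ = central angle SEC3→OBS-21 = 0.064372 rad  (haversine)
θ₁₃ = bearing SEC3→OBS-21 = 44.318°,  θ₁₂ = bearing SEC3→GPS-73 = 268.170°
dₓₜ = R·arcsin(sin δ₁₃ · sin(θ₁₃ − θ₁₂)) = 6371.2·arcsin(0.06433·sin(-223.853°)) = 284.035 km
|dₓₜ| = 284.035 km

284.0 km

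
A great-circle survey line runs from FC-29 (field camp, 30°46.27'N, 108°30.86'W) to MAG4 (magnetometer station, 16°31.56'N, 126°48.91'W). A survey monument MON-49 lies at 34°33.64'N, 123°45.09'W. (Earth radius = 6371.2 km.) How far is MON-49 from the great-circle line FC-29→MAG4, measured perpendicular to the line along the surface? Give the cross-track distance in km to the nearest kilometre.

1240 km

FC-29: φ = +30.77117°, λ = -108.51433°
MAG4: φ = +16.52600°, λ = -126.81517°
MON-49: φ = +34.56067°, λ = -123.75150°
δ₁₃ = central angle FC-29→MON-49 = 0.233168 rad  (haversine)
θ₁₃ = bearing FC-29→MON-49 = 290.495°,  θ₁₂ = bearing FC-29→MAG4 = 233.684°
dₓₜ = R·arcsin(sin δ₁₃ · sin(θ₁₃ − θ₁₂)) = 6371.2·arcsin(0.23106·sin(56.812°)) = 1239.807 km
|dₓₜ| = 1239.807 km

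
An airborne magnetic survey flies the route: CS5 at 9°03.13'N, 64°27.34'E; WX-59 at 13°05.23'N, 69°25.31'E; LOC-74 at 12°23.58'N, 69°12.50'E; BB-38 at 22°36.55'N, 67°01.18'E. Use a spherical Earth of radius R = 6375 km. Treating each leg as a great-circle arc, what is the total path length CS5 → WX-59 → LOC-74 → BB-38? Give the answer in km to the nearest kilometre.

1945 km

CS5: φ = +9.05217°, λ = +64.45567°
WX-59: φ = +13.08717°, λ = +69.42183°
LOC-74: φ = +12.39300°, λ = +69.20833°
BB-38: φ = +22.60917°, λ = +67.01967°
CS5→WX-59: c = 0.110417 rad, d = 703.91 km
WX-59→LOC-74: c = 0.012649 rad, d = 80.64 km
LOC-74→BB-38: c = 0.181977 rad, d = 1160.10 km
Total = 703.91 + 80.64 + 1160.10 = 1944.64 km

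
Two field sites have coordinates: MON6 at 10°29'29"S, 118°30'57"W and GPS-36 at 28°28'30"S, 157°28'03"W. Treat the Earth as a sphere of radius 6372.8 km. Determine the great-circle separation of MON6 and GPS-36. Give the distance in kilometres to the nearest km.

4519 km

MON6: φ = -10.49139°, λ = -118.51583°
GPS-36: φ = -28.47500°, λ = -157.46750°
Δφ = -17.9836°,  Δλ = -38.9517°
a = sin²(Δφ/2) + cos φ₁ cos φ₂ sin²(Δλ/2) = 0.120508
c = 2·arcsin(√a) = 0.709045 rad = 40.6253°
d = R·c = 6372.8 × 0.709045 = 4518.6 km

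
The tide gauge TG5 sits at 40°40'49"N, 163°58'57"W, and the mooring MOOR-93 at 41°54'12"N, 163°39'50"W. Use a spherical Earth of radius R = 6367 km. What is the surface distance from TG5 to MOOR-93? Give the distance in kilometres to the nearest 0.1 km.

138.5 km

TG5: φ = +40.68028°, λ = -163.98250°
MOOR-93: φ = +41.90333°, λ = -163.66389°
Δφ = 1.2231°,  Δλ = 0.3186°
a = sin²(Δφ/2) + cos φ₁ cos φ₂ sin²(Δλ/2) = 0.000118
c = 2·arcsin(√a) = 0.021751 rad = 1.2463°
d = R·c = 6367 × 0.021751 = 138.5 km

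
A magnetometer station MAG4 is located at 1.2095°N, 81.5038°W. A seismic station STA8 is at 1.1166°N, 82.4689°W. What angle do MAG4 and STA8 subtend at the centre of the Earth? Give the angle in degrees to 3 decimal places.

0.969°

Δφ = -0.0929°,  Δλ = -0.9651°
a = sin²(Δφ/2) + cos φ₁ cos φ₂ sin²(Δλ/2) = 0.000072
c = 2·arcsin(√a) = 0.016919 rad = 0.9694°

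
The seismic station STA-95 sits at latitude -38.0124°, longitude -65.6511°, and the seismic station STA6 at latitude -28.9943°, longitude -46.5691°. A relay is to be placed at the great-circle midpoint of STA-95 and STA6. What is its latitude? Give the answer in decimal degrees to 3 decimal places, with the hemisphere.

33.871°S

Bx = cos φ₂ cos Δλ = 0.826606,  By = cos φ₂ sin Δλ = 0.285947
φₘ = atan2(sin φ₁ + sin φ₂, √((cos φ₁ + Bx)² + By²)) = -33.87066°
λₘ = λ₁ + atan2(By, cos φ₁ + Bx) = -55.60739°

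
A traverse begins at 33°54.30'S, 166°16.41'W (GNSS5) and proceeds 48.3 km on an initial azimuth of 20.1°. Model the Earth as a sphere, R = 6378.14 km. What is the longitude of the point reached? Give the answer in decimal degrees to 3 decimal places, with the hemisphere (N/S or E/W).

GNSS5: φ = -33.90500°, λ = -166.27350°
δ = d/R = 48.3/6378.14 = 0.007573 rad
φ₂ = arcsin(sin φ₁ cos δ + cos φ₁ sin δ cos θ)
   = arcsin(-0.55782·0.99997 + 0.82996·0.00757·0.93909) = -33.49741°
λ₂ = λ₁ + atan2(sin θ sin δ cos φ₁, cos δ − sin φ₁ sin φ₂) = -166.09469°

166.095°W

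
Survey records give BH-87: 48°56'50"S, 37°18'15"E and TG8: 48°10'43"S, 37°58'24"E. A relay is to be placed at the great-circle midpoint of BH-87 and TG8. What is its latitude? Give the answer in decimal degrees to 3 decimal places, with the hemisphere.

BH-87: φ = -48.94722°, λ = +37.30417°
TG8: φ = -48.17861°, λ = +37.97333°
Bx = cos φ₂ cos Δλ = 0.666765,  By = cos φ₂ sin Δλ = 0.007788
φₘ = atan2(sin φ₁ + sin φ₂, √((cos φ₁ + Bx)² + By²)) = -48.56340°
λₘ = λ₁ + atan2(By, cos φ₁ + Bx) = 37.64129°

48.563°S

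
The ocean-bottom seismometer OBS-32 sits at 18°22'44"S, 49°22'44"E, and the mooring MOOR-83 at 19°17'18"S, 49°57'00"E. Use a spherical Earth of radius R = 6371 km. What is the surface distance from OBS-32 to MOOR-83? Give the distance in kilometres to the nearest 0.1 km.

OBS-32: φ = -18.37889°, λ = +49.37889°
MOOR-83: φ = -19.28833°, λ = +49.95000°
Δφ = -0.9094°,  Δλ = 0.5711°
a = sin²(Δφ/2) + cos φ₁ cos φ₂ sin²(Δλ/2) = 0.000085
c = 2·arcsin(√a) = 0.018465 rad = 1.0579°
d = R·c = 6371 × 0.018465 = 117.6 km

117.6 km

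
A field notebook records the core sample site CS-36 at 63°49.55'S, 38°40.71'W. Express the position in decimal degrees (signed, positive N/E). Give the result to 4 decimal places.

lat: 63.8258° S → -63.8258°
lon: 38.6785° W → -38.6785°

-63.8258°, -38.6785°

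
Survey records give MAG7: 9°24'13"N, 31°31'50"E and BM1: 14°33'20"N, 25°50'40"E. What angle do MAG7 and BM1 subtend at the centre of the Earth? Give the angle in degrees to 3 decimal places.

MAG7: φ = +9.40361°, λ = +31.53056°
BM1: φ = +14.55556°, λ = +25.84444°
Δφ = 5.1519°,  Δλ = -5.6861°
a = sin²(Δφ/2) + cos φ₁ cos φ₂ sin²(Δλ/2) = 0.004369
c = 2·arcsin(√a) = 0.132296 rad = 7.5800°

7.580°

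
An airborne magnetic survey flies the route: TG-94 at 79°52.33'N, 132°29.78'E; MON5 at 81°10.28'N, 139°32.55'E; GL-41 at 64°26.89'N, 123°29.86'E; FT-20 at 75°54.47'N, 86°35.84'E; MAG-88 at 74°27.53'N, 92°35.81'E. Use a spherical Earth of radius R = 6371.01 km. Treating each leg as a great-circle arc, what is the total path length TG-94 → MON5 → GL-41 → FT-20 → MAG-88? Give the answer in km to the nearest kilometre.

4174 km

TG-94: φ = +79.87217°, λ = +132.49633°
MON5: φ = +81.17133°, λ = +139.54250°
GL-41: φ = +64.44817°, λ = +123.49767°
FT-20: φ = +75.90783°, λ = +86.59733°
MAG-88: φ = +74.45883°, λ = +92.59683°
TG-94→MON5: c = 0.030362 rad, d = 193.44 km
MON5→GL-41: c = 0.300707 rad, d = 1915.80 km
GL-41→FT-20: c = 0.287248 rad, d = 1830.06 km
FT-20→MAG-88: c = 0.036801 rad, d = 234.46 km
Total = 193.44 + 1915.80 + 1830.06 + 234.46 = 4173.76 km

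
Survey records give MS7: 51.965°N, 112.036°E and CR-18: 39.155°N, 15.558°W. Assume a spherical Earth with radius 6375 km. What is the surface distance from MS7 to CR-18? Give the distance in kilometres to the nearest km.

8692 km

Δφ = -12.8100°,  Δλ = -127.5940°
a = sin²(Δφ/2) + cos φ₁ cos φ₂ sin²(Δλ/2) = 0.397074
c = 2·arcsin(√a) = 1.363462 rad = 78.1206°
d = R·c = 6375 × 1.363462 = 8692.1 km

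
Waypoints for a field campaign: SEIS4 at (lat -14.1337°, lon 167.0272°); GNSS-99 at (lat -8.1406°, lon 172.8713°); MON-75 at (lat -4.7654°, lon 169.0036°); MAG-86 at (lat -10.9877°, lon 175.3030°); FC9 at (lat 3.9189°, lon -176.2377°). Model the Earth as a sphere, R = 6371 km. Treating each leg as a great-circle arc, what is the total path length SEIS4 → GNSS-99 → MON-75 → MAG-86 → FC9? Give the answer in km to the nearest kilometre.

4374 km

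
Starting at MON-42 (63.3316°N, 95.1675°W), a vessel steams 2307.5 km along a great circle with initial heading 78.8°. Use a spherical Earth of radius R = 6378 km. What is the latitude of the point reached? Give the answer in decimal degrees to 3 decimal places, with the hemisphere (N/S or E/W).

60.069°N

δ = d/R = 2307.5/6378 = 0.361791 rad
φ₂ = arcsin(sin φ₁ cos δ + cos φ₁ sin δ cos θ)
   = arcsin(0.89362·0.93526 + 0.44883·0.35395·0.19423) = 60.06897°
λ₂ = λ₁ + atan2(sin θ sin δ cos φ₁, cos δ − sin φ₁ sin φ₂) = -51.07104°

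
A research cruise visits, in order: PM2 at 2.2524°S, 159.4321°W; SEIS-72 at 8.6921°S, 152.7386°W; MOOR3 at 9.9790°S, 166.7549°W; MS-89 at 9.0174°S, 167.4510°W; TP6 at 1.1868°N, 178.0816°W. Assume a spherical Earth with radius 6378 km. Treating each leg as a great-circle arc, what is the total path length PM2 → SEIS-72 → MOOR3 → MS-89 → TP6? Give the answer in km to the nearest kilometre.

PM2→SEIS-72: c = 0.161683 rad, d = 1031.21 km
SEIS-72→MOOR3: c = 0.242412 rad, d = 1546.10 km
MOOR3→MS-89: c = 0.020622 rad, d = 131.52 km
MS-89→TP6: c = 0.256691 rad, d = 1637.18 km
Total = 1031.21 + 1546.10 + 131.52 + 1637.18 = 4346.02 km

4346 km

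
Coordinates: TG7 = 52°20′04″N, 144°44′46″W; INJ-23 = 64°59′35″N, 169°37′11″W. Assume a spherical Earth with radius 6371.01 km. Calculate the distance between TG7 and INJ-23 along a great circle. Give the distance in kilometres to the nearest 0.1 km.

TG7: φ = +52.33444°, λ = -144.74611°
INJ-23: φ = +64.99306°, λ = -169.61972°
Δφ = 12.6586°,  Δλ = -24.8736°
a = sin²(Δφ/2) + cos φ₁ cos φ₂ sin²(Δλ/2) = 0.024134
c = 2·arcsin(√a) = 0.311966 rad = 17.8744°
d = R·c = 6371.01 × 0.311966 = 1987.5 km

1987.5 km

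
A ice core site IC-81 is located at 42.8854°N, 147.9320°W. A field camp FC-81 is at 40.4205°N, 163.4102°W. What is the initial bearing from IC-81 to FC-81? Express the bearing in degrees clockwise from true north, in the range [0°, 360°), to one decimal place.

Δλ = -15.4782°
y = sin Δλ · cos φ₂ = -0.203171
x = cos φ₁ sin φ₂ − sin φ₁ cos φ₂ cos Δλ = -0.024217
θ = atan2(y, x) = -96.7973° → 263.2027° (mod 360°)

263.2°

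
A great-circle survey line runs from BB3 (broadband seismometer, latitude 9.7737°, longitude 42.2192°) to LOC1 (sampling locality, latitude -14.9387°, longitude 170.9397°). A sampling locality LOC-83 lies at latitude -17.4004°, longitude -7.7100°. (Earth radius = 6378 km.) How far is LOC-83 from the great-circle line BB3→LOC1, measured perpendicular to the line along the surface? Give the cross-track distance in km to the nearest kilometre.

δ₁₃ = central angle BB3→LOC-83 = 0.982921 rad  (haversine)
θ₁₃ = bearing BB3→LOC-83 = 241.349°,  θ₁₂ = bearing BB3→LOC1 = 101.360°
dₓₜ = R·arcsin(sin δ₁₃ · sin(θ₁₃ − θ₁₂)) = 6378·arcsin(0.83212·sin(139.989°)) = 3600.418 km
|dₓₜ| = 3600.418 km

3600 km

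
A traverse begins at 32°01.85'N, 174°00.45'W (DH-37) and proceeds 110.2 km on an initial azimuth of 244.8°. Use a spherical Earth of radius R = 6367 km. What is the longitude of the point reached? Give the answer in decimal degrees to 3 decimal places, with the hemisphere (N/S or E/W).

175.061°W

DH-37: φ = +32.03083°, λ = -174.00750°
δ = d/R = 110.2/6367 = 0.017308 rad
φ₂ = arcsin(sin φ₁ cos δ + cos φ₁ sin δ cos θ)
   = arcsin(0.53038·0.99985 + 0.84776·0.01731·-0.42578) = 31.60424°
λ₂ = λ₁ + atan2(sin θ sin δ cos φ₁, cos δ − sin φ₁ sin φ₂) = -175.06105°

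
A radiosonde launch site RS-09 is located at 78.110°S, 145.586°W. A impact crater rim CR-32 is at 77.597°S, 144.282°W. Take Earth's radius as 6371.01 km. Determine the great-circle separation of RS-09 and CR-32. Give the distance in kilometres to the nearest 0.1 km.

Δφ = 0.5130°,  Δλ = 1.3040°
a = sin²(Δφ/2) + cos φ₁ cos φ₂ sin²(Δλ/2) = 0.000026
c = 2·arcsin(√a) = 0.010153 rad = 0.5817°
d = R·c = 6371.01 × 0.010153 = 64.7 km

64.7 km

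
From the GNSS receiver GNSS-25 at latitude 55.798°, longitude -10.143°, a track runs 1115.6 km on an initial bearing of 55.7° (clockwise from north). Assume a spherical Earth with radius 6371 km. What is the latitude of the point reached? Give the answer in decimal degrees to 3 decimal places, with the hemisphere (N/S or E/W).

δ = d/R = 1115.6/6371 = 0.175106 rad
φ₂ = arcsin(sin φ₁ cos δ + cos φ₁ sin δ cos θ)
   = arcsin(0.82706·0.98471 + 0.56211·0.17421·0.56353) = 60.41196°
λ₂ = λ₁ + atan2(sin θ sin δ cos φ₁, cos δ − sin φ₁ sin φ₂) = 6.80302°

60.412°N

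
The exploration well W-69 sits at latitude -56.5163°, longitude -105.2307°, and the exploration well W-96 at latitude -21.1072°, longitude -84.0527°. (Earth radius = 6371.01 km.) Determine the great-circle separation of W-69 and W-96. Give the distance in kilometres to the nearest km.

4305 km

Δφ = 35.4091°,  Δλ = 21.1780°
a = sin²(Δφ/2) + cos φ₁ cos φ₂ sin²(Δλ/2) = 0.109862
c = 2·arcsin(√a) = 0.675691 rad = 38.7142°
d = R·c = 6371.01 × 0.675691 = 4304.8 km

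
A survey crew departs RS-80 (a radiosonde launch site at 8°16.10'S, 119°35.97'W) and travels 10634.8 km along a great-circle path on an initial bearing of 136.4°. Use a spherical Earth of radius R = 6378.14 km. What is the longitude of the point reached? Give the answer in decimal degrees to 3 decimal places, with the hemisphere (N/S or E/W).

13.425°W

RS-80: φ = -8.26833°, λ = -119.59950°
δ = d/R = 10634.8/6378.14 = 1.667383 rad
φ₂ = arcsin(sin φ₁ cos δ + cos φ₁ sin δ cos θ)
   = arcsin(-0.14381·-0.09644 + 0.98961·0.99534·-0.72417) = -44.38176°
λ₂ = λ₁ + atan2(sin θ sin δ cos φ₁, cos δ − sin φ₁ sin φ₂) = -13.42476°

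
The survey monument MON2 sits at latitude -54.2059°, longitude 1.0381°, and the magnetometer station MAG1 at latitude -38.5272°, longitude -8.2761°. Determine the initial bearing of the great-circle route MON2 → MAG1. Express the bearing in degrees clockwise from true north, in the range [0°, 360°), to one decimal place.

Δλ = -9.3142°
y = sin Δλ · cos φ₂ = -0.126616
x = cos φ₁ sin φ₂ − sin φ₁ cos φ₂ cos Δλ = 0.261876
θ = atan2(y, x) = -25.8036° → 334.1964° (mod 360°)

334.2°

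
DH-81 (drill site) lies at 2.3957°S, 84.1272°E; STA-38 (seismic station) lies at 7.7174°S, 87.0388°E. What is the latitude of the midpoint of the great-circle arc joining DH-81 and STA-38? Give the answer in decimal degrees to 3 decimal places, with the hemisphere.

Bx = cos φ₂ cos Δλ = 0.989663,  By = cos φ₂ sin Δλ = 0.050335
φₘ = atan2(sin φ₁ + sin φ₂, √((cos φ₁ + Bx)² + By²)) = -5.05817°
λₘ = λ₁ + atan2(By, cos φ₁ + Bx) = 85.57701°

5.058°S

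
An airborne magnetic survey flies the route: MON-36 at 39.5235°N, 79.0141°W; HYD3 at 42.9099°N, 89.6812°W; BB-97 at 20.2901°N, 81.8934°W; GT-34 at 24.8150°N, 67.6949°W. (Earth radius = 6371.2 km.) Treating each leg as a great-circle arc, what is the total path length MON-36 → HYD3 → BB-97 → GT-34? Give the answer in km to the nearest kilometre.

MON-36→HYD3: c = 0.151864 rad, d = 967.55 km
HYD3→BB-97: c = 0.410951 rad, d = 2618.25 km
BB-97→GT-34: c = 0.241936 rad, d = 1541.42 km
Total = 967.55 + 2618.25 + 1541.42 = 5127.23 km

5127 km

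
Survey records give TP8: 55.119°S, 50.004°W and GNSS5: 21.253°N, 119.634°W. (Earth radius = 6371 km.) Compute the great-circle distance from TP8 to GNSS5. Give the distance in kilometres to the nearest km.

Δφ = 76.3720°,  Δλ = -69.6300°
a = sin²(Δφ/2) + cos φ₁ cos φ₂ sin²(Δλ/2) = 0.555921
c = 2·arcsin(√a) = 1.682873 rad = 96.4215°
d = R·c = 6371 × 1.682873 = 10721.6 km

10722 km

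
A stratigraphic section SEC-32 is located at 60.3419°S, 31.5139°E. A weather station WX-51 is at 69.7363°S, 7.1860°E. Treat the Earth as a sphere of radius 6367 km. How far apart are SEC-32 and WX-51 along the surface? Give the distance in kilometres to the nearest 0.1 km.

Δφ = -9.3944°,  Δλ = -24.3279°
a = sin²(Δφ/2) + cos φ₁ cos φ₂ sin²(Δλ/2) = 0.014315
c = 2·arcsin(√a) = 0.239864 rad = 13.7432°
d = R·c = 6367 × 0.239864 = 1527.2 km

1527.2 km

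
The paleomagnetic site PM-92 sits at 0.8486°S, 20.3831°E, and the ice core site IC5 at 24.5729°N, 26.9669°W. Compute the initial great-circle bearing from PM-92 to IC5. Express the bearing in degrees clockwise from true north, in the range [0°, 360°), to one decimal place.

Δλ = -47.3500°
y = sin Δλ · cos φ₂ = -0.668893
x = cos φ₁ sin φ₂ − sin φ₁ cos φ₂ cos Δλ = 0.424931
θ = atan2(y, x) = -57.5733° → 302.4267° (mod 360°)

302.4°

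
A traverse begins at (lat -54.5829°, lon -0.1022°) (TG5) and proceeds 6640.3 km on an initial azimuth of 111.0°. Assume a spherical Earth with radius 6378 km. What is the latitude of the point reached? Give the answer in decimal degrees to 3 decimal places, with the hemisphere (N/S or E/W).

δ = d/R = 6640.3/6378 = 1.041126 rad
φ₂ = arcsin(sin φ₁ cos δ + cos φ₁ sin δ cos θ)
   = arcsin(-0.81495·0.50525 + 0.57952·0.86297·-0.35837) = -36.22659°
λ₂ = λ₁ + atan2(sin θ sin δ cos φ₁, cos δ − sin φ₁ sin φ₂) = 87.00086°

36.227°S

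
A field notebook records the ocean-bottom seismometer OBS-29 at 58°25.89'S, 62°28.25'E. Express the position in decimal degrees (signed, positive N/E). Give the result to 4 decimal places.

-58.4315°, +62.4708°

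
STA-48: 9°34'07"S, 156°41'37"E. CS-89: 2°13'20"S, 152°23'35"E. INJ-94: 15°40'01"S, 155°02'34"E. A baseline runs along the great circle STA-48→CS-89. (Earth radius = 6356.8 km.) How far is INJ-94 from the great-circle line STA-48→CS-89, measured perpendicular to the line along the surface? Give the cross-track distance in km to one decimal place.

STA-48: φ = -9.56861°, λ = +156.69361°
CS-89: φ = -2.22222°, λ = +152.39306°
INJ-94: φ = -15.66694°, λ = +155.04278°
δ₁₃ = central angle STA-48→INJ-94 = 0.110083 rad  (haversine)
θ₁₃ = bearing STA-48→INJ-94 = 194.625°,  θ₁₂ = bearing STA-48→CS-89 = 329.538°
dₓₜ = R·arcsin(sin δ₁₃ · sin(θ₁₃ − θ₁₂)) = 6356.8·arcsin(0.10986·sin(-134.913°)) = -495.068 km
|dₓₜ| = 495.068 km

495.1 km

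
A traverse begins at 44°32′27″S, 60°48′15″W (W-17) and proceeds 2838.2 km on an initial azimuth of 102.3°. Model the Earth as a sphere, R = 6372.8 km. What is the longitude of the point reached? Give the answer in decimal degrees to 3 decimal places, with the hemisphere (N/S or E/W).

24.783°W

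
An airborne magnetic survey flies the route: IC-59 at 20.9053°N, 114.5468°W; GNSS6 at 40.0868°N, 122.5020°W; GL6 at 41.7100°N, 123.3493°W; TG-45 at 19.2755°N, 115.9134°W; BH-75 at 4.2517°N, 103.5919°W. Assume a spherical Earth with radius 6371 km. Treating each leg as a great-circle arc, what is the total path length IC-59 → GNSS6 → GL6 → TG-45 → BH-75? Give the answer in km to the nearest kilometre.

IC-59→GNSS6: c = 0.355121 rad, d = 2262.47 km
GNSS6→GL6: c = 0.030455 rad, d = 194.03 km
GL6→TG-45: c = 0.406803 rad, d = 2591.75 km
TG-45→BH-75: c = 0.335837 rad, d = 2139.62 km
Total = 2262.47 + 194.03 + 2591.75 + 2139.62 = 7187.86 km

7188 km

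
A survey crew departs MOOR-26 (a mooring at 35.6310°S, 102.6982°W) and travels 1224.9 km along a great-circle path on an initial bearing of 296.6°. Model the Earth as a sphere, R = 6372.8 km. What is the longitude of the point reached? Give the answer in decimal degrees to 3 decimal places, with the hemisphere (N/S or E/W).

δ = d/R = 1224.9/6372.8 = 0.192208 rad
φ₂ = arcsin(sin φ₁ cos δ + cos φ₁ sin δ cos θ)
   = arcsin(-0.58256·0.98158 + 0.81279·0.19103·0.44776) = -30.15323°
λ₂ = λ₁ + atan2(sin θ sin δ cos φ₁, cos δ − sin φ₁ sin φ₂) = -114.09114°

114.091°W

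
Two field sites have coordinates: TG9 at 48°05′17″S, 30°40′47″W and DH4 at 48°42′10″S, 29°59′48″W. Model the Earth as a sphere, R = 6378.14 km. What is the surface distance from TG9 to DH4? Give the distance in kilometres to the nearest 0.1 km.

85.0 km

TG9: φ = -48.08806°, λ = -30.67972°
DH4: φ = -48.70278°, λ = -29.99667°
Δφ = -0.6147°,  Δλ = 0.6831°
a = sin²(Δφ/2) + cos φ₁ cos φ₂ sin²(Δλ/2) = 0.000044
c = 2·arcsin(√a) = 0.013333 rad = 0.7639°
d = R·c = 6378.14 × 0.013333 = 85.0 km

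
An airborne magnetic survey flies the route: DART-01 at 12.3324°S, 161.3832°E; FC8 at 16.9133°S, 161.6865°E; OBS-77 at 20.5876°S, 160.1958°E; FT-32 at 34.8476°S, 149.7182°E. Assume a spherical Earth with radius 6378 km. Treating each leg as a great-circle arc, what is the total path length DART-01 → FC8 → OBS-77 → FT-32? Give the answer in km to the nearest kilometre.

DART-01→FC8: c = 0.080116 rad, d = 510.98 km
FC8→OBS-77: c = 0.068696 rad, d = 438.14 km
OBS-77→FT-32: c = 0.296455 rad, d = 1890.79 km
Total = 510.98 + 438.14 + 1890.79 = 2839.91 km

2840 km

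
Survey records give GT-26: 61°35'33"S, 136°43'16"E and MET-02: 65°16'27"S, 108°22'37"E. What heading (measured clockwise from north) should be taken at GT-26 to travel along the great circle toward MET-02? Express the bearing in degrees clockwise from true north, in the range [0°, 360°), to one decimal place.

GT-26: φ = -61.59250°, λ = +136.72111°
MET-02: φ = -65.27417°, λ = +108.37694°
Δλ = -28.3442°
y = sin Δλ · cos φ₂ = -0.198584
x = cos φ₁ sin φ₂ − sin φ₁ cos φ₂ cos Δλ = -0.108321
θ = atan2(y, x) = -118.6111° → 241.3889° (mod 360°)

241.4°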